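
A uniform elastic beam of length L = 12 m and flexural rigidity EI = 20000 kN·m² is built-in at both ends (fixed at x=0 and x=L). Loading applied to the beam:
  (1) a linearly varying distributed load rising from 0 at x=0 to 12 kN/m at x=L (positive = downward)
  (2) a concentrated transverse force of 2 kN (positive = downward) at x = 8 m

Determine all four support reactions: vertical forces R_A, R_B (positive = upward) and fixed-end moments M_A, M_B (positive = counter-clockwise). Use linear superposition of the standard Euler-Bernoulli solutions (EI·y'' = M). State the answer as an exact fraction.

Load 1 — triangular load w₀=12 kN/m (0→w₀ over full span):
  R_A = 3w₀L/20 = 3·12·12/20 = 108/5 kN
  M_A = w₀L²/30 = 12·12²/30 = 288/5 kN·m
  R_B = 7w₀L/20 = 7·12·12/20 = 252/5 kN
  M_B = -w₀L²/20 = -12·12²/20 = -432/5 kN·m
Load 2 — point force P=2 kN at a=8 m (b=L-a=4):
  R_A = Pb²(3a+b)/L³ = 2·4²·(3·8+4)/12³ = 14/27 kN
  M_A = Pab²/L² = 2·8·4²/12² = 16/9 kN·m
  R_B = Pa²(a+3b)/L³ = 2·8²·(8+3·4)/12³ = 40/27 kN
  M_B = -Pa²b/L² = -2·8²·4/12² = -32/9 kN·m
Superposition: R_A = 2986/135 kN, M_A = 2672/45 kN·m, R_B = 7004/135 kN, M_B = -4048/45 kN·m

R_A = 2986/135 kN, M_A = 2672/45 kN·m, R_B = 7004/135 kN, M_B = -4048/45 kN·m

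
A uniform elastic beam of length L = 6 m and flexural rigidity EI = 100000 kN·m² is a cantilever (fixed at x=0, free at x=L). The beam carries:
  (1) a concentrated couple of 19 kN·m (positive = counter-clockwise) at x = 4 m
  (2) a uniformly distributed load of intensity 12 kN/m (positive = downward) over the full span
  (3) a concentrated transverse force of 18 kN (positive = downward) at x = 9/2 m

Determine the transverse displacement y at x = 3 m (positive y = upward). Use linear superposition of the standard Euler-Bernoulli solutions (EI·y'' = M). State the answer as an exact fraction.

Load 1 — applied couple M₀=19 kN·m at a=4 m (b=L-a=2):
  y_1 = M₀x²/(2EI)  [x≤a] = 19·3²/(2·100000) = 171/200000 m
Load 2 — uniform load w=12 kN/m over full span:
  y_2 = -wx²(x²-4Lx+6L²)/(24EI) = -12·3²·(3²-4·6·3+6·6²)/(24·100000) = -1377/200000 m
Load 3 — point force P=18 kN at a=9/2 m (b=L-a=3/2):
  y_3 = -Px²(3a-x)/(6EI)  [x≤a] = -18·3²·(3·(9/2)-3)/(6·100000) = -567/200000 m
Superposition: y = Σ y_i = -1773/200000 m ≈ -0.008865 m

y(3) = -1773/200000 m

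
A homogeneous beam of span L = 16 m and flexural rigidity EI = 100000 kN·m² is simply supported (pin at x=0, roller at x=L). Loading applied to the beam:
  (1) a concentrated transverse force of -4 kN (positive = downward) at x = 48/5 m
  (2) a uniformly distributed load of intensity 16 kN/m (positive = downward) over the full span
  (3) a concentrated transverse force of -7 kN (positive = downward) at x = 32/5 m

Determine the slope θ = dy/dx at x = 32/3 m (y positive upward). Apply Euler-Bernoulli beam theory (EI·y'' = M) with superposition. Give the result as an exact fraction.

Load 1 — point force P=-4 kN at a=48/5 m (b=L-a=32/5):
  θ_1 = -Pa(2L²-6Lx+3x²+a²)/(6LEI)  [x>a] = -(-4)·(48/5)·(2·16²-6·16·(32/3)+3·(32/3)²+(48/5)²)/(6·16·100000) = -368/1171875 rad
Load 2 — uniform load w=16 kN/m over full span:
  θ_2 = -w(L³-6Lx²+4x³)/(24EI) = -16·(16³-6·16·(32/3)²+4·(32/3)³)/(24·100000) = 3328/253125 rad
Load 3 — point force P=-7 kN at a=32/5 m (b=L-a=48/5):
  θ_3 = -Pa(2L²-6Lx+3x²+a²)/(6LEI)  [x>a] = -(-7)·(32/5)·(2·16²-6·16·(32/3)+3·(32/3)²+(32/5)²)/(6·16·100000) = -2128/3515625 rad
Superposition: θ = Σ θ_i = 386912/31640625 rad ≈ 0.012228 rad

θ(32/3) = 386912/31640625 rad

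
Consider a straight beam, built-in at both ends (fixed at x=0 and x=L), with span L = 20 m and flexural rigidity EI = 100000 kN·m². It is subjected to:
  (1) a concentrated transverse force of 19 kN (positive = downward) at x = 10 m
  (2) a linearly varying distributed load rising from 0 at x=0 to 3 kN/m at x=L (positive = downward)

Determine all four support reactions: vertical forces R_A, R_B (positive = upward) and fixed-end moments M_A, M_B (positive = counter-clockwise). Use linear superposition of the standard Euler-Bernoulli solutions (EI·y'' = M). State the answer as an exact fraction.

R_A = 37/2 kN, M_A = 175/2 kN·m, R_B = 61/2 kN, M_B = -215/2 kN·m

Load 1 — point force P=19 kN at a=10 m (b=L-a=10):
  R_A = Pb²(3a+b)/L³ = 19·10²·(3·10+10)/20³ = 19/2 kN
  M_A = Pab²/L² = 19·10·10²/20² = 95/2 kN·m
  R_B = Pa²(a+3b)/L³ = 19·10²·(10+3·10)/20³ = 19/2 kN
  M_B = -Pa²b/L² = -19·10²·10/20² = -95/2 kN·m
Load 2 — triangular load w₀=3 kN/m (0→w₀ over full span):
  R_A = 3w₀L/20 = 3·3·20/20 = 9 kN
  M_A = w₀L²/30 = 3·20²/30 = 40 kN·m
  R_B = 7w₀L/20 = 7·3·20/20 = 21 kN
  M_B = -w₀L²/20 = -3·20²/20 = -60 kN·m
Superposition: R_A = 37/2 kN, M_A = 175/2 kN·m, R_B = 61/2 kN, M_B = -215/2 kN·m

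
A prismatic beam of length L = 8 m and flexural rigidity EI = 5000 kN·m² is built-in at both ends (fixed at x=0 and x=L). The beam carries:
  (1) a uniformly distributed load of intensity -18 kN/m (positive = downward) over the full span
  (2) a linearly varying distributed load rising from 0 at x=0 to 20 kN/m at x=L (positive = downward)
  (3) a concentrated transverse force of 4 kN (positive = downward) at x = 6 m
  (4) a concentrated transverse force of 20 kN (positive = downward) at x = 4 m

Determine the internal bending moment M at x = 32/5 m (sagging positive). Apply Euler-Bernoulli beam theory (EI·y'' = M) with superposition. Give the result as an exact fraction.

Load 1 — uniform load w=-18 kN/m over full span:
  M_1 = wLx/2 - wL²/12 - wx²/2 = (-18)·8·(32/5)/2 - (-18)·8²/12 - (-18)·(32/5)²/2 = 96/25 kN·m
Load 2 — triangular load w₀=20 kN/m (0→w₀ over full span):
  M_2 = 3w₀Lx/20 - w₀L²/30 - w₀x³/(6L) = 3·20·8·(32/5)/20 - 20·8²/30 - 20·(32/5)³/(6·8) = 128/75 kN·m
Load 3 — point force P=4 kN at a=6 m (b=L-a=2):
  M_3 = Pa²(a+3b)(L-x)/L³ - Pa²b/L²  [x>a] = 4·6²·(6+3·2)·(8-(32/5))/8³ - 4·6²·2/8² = 9/10 kN·m
Load 4 — point force P=20 kN at a=4 m (b=L-a=4):
  M_4 = Pa²(a+3b)(L-x)/L³ - Pa²b/L²  [x>a] = 20·4²·(4+3·4)·(8-(32/5))/8³ - 20·4²·4/8² = -4 kN·m
Superposition: M = Σ M_i = 367/150 kN·m ≈ 2.446667 kN·m

M(32/5) = 367/150 kN·m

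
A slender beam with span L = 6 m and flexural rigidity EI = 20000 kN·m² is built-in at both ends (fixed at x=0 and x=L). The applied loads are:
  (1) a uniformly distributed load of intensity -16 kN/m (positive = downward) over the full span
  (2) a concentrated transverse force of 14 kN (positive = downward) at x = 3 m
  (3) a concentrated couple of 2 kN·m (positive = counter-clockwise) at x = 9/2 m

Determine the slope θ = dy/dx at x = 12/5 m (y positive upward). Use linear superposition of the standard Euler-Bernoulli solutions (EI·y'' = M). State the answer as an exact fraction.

Load 1 — uniform load w=-16 kN/m over full span:
  θ_1 = -wx(L-x)(L-2x)/(12EI) = -(-16)·(12/5)·(6-(12/5))·(6-2·(12/5))/(12·20000) = 54/78125 rad
Load 2 — point force P=14 kN at a=3 m (b=L-a=3):
  θ_2 = -Pb²x(2aL-(3a+b)x)/(2L³EI)  [x≤a] = -14·3²·(12/5)·(2·3·6-(3·3+3)·(12/5))/(2·6³·20000) = -63/250000 rad
Load 3 — applied couple M₀=2 kN·m at a=9/2 m (b=L-a=3/2):
  θ_3 = (R_Ax²/2 - M_Ax)/EI  [x≤a] with R_A=3/8, M_A=5/8 = ((3/8)·(12/5)²/2 - (5/8)·(12/5))/20000 = -21/1000000 rad
Superposition: θ = Σ θ_i = 2091/5000000 rad ≈ 0.000418 rad

θ(12/5) = 2091/5000000 rad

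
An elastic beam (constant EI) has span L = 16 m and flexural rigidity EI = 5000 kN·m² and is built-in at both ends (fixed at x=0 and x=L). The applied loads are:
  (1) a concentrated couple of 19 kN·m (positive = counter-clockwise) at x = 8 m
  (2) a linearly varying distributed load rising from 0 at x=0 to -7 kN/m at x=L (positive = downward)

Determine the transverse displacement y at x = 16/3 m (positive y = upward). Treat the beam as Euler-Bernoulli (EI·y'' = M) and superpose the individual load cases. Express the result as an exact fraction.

Load 1 — applied couple M₀=19 kN·m at a=8 m (b=L-a=8):
  y_1 = (R_Ax³/6 - M_Ax²/2)/EI  [x≤a] with R_A=57/32, M_A=19/4 = ((57/32)·(16/3)³/6 - (19/4)·(16/3)²/2)/5000 = -76/16875 m
Load 2 — triangular load w₀=-7 kN/m (0→w₀ over full span):
  y_2 = -w₀x²(L-x)²(x+2L)/(120LEI) = -(-7)·(16/3)²·(16-(16/3))²·((16/3)+2·16)/(120·16·5000) = 200704/2278125 m
Superposition: y = Σ y_i = 190444/2278125 m ≈ 0.083597 m

y(16/3) = 190444/2278125 m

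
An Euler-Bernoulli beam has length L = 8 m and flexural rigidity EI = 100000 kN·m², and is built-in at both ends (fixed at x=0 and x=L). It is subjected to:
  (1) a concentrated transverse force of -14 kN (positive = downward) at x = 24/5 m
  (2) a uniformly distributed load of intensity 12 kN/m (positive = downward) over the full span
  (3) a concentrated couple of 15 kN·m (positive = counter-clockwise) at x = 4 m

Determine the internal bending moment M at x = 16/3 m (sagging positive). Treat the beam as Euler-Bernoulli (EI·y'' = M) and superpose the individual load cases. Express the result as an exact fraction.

Load 1 — point force P=-14 kN at a=24/5 m (b=L-a=16/5):
  M_1 = Pa²(a+3b)(L-x)/L³ - Pa²b/L²  [x>a] = (-14)·(24/5)²·((24/5)+3·(16/5))·(8-(16/3))/8³ - (-14)·(24/5)²·(16/5)/8² = -1008/125 kN·m
Load 2 — uniform load w=12 kN/m over full span:
  M_2 = wLx/2 - wL²/12 - wx²/2 = 12·8·(16/3)/2 - 12·8²/12 - 12·(16/3)²/2 = 64/3 kN·m
Load 3 — applied couple M₀=15 kN·m at a=4 m (b=L-a=4):
  M_3 = R_Ax - M_A - M₀  [x>a] with R_A=45/16, M_A=15/4 = (45/16)·(16/3) - (15/4) - 15 = -15/4 kN·m
Superposition: M = Σ M_i = 14279/1500 kN·m ≈ 9.519333 kN·m

M(16/3) = 14279/1500 kN·m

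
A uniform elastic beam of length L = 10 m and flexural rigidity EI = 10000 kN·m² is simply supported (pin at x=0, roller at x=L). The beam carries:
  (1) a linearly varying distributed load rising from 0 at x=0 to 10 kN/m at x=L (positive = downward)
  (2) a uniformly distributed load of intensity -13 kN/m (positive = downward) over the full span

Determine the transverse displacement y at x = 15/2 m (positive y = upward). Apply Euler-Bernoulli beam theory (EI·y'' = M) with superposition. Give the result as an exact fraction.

y(15/2) = 887/12288 m

Load 1 — triangular load w₀=10 kN/m (0→w₀ over full span):
  y_1 = -w₀x(7L⁴-10L²x²+3x⁴)/(360LEI) = -10·(15/2)·(7·10⁴-10·10²·(15/2)²+3·(15/2)⁴)/(360·10·10000) = -595/12288 m
Load 2 — uniform load w=-13 kN/m over full span:
  y_2 = -wx(L³-2Lx²+x³)/(24EI) = -(-13)·(15/2)·(10³-2·10·(15/2)²+(15/2)³)/(24·10000) = 247/2048 m
Superposition: y = Σ y_i = 887/12288 m ≈ 0.072184 m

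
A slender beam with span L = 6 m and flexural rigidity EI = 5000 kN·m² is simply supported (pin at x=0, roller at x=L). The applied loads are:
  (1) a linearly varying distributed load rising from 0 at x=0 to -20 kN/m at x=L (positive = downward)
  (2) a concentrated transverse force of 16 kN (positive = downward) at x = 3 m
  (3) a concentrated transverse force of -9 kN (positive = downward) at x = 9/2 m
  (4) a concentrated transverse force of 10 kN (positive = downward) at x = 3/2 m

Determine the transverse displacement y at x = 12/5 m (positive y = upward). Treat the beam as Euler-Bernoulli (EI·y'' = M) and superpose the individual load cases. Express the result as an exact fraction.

y(12/5) = 1047123/62500000 m

Load 1 — triangular load w₀=-20 kN/m (0→w₀ over full span):
  y_1 = -w₀x(7L⁴-10L²x²+3x⁴)/(360LEI) = -(-20)·(12/5)·(7·6⁴-10·6²·(12/5)²+3·(12/5)⁴)/(360·6·5000) = 61614/1953125 m
Load 2 — point force P=16 kN at a=3 m (b=L-a=3):
  y_2 = -Pbx(L²-b²-x²)/(6LEI)  [x≤a] = -16·3·(12/5)·(6²-3²-(12/5)²)/(6·6·5000) = -1062/78125 m
Load 3 — point force P=-9 kN at a=9/2 m (b=L-a=3/2):
  y_3 = -Pbx(L²-b²-x²)/(6LEI)  [x≤a] = -(-9)·(3/2)·(12/5)·(6²-(3/2)²-(12/5)²)/(6·6·5000) = 25191/5000000 m
Load 4 — point force P=10 kN at a=3/2 m (b=L-a=9/2):
  y_4 = -Pa(L-x)(2Lx-a²-x²)/(6LEI)  [x>a] = -10·(3/2)·(6-(12/5))·(2·6·(12/5)-(3/2)²-(12/5)²)/(6·6·5000) = -6237/1000000 m
Superposition: y = Σ y_i = 1047123/62500000 m ≈ 0.016754 m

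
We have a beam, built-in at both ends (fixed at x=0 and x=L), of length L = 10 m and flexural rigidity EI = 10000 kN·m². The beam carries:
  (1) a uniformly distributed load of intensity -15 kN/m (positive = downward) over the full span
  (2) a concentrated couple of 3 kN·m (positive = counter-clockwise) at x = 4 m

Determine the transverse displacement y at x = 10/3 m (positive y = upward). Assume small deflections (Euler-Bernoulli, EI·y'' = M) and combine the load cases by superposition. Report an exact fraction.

y(10/3) = 12527/405000 m

Load 1 — uniform load w=-15 kN/m over full span:
  y_1 = -wx²(L-x)²/(24EI) = -(-15)·(10/3)²·(10-(10/3))²/(24·10000) = 5/162 m
Load 2 — applied couple M₀=3 kN·m at a=4 m (b=L-a=6):
  y_2 = (R_Ax³/6 - M_Ax²/2)/EI  [x≤a] with R_A=54/125, M_A=9/25 = ((54/125)·(10/3)³/6 - (9/25)·(10/3)²/2)/10000 = 1/15000 m
Superposition: y = Σ y_i = 12527/405000 m ≈ 0.030931 m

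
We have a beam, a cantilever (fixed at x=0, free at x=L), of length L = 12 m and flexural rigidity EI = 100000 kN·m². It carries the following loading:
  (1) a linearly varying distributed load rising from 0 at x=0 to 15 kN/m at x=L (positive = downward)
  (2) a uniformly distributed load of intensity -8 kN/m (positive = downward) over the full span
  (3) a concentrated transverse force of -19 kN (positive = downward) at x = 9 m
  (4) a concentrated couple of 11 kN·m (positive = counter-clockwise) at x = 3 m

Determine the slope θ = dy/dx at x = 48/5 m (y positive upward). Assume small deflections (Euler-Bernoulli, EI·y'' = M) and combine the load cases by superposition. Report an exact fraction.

θ(48/5) = -1191/1000000 rad

Load 1 — triangular load w₀=15 kN/m (0→w₀ over full span):
  θ_1 = (w₀Lx²/4-w₀L²x/3-w₀x⁴/(24L))/EI = (15·12·(48/5)²/4-15·12²·(48/5)/3-15·(48/5)⁴/(24·12))/100000 = -12528/390625 rad
Load 2 — uniform load w=-8 kN/m over full span:
  θ_2 = -wx(x²-3Lx+3L²)/(6EI) = -(-8)·(48/5)·((48/5)²-3·12·(48/5)+3·12²)/(6·100000) = 8928/390625 rad
Load 3 — point force P=-19 kN at a=9 m (b=L-a=3):
  θ_3 = -Pa²/(2EI)  [x>a] = -(-19)·9²/(2·100000) = 1539/200000 rad
Load 4 — applied couple M₀=11 kN·m at a=3 m (b=L-a=9):
  θ_4 = M₀a/EI  [x>a] = 11·3/100000 = 33/100000 rad
Superposition: θ = Σ θ_i = -1191/1000000 rad ≈ -0.001191 rad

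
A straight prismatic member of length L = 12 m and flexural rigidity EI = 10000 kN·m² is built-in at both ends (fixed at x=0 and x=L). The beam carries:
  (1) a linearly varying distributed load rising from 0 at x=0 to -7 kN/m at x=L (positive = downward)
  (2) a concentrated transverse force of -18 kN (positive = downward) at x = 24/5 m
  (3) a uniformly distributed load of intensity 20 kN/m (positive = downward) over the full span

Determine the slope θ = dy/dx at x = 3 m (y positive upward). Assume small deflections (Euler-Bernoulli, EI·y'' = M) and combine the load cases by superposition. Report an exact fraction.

θ(3) = -732429/40000000 rad

Load 1 — triangular load w₀=-7 kN/m (0→w₀ over full span):
  θ_1 = -w₀(2x(L-x)(L-2x)(x+2L)+x²(L-x)²)/(120LEI) = -(-7)·(2·3·(12-3)·(12-2·3)·(3+2·12)+3²·(12-3)²)/(120·12·10000) = 7371/1600000 rad
Load 2 — point force P=-18 kN at a=24/5 m (b=L-a=36/5):
  θ_2 = -Pb²x(2aL-(3a+b)x)/(2L³EI)  [x≤a] = -(-18)·(36/5)²·3·(2·(24/5)·12-(3·(24/5)+(36/5))·3)/(2·12³·10000) = 5103/1250000 rad
Load 3 — uniform load w=20 kN/m over full span:
  θ_3 = -wx(L-x)(L-2x)/(12EI) = -20·3·(12-3)·(12-2·3)/(12·10000) = -27/1000 rad
Superposition: θ = Σ θ_i = -732429/40000000 rad ≈ -0.018311 rad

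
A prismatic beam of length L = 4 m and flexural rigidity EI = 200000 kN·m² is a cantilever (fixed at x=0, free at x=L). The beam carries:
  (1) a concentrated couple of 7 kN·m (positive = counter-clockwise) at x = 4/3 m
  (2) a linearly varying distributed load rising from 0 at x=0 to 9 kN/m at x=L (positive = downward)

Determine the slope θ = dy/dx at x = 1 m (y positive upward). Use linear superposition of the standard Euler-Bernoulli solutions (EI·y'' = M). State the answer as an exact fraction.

Load 1 — applied couple M₀=7 kN·m at a=4/3 m (b=L-a=8/3):
  θ_1 = M₀x/EI  [x≤a] = 7·1/200000 = 7/200000 rad
Load 2 — triangular load w₀=9 kN/m (0→w₀ over full span):
  θ_2 = (w₀Lx²/4-w₀L²x/3-w₀x⁴/(24L))/EI = (9·4·1²/4-9·4²·1/3-9·1⁴/(24·4))/200000 = -1251/6400000 rad
Superposition: θ = Σ θ_i = -1027/6400000 rad ≈ -0.000160 rad

θ(1) = -1027/6400000 rad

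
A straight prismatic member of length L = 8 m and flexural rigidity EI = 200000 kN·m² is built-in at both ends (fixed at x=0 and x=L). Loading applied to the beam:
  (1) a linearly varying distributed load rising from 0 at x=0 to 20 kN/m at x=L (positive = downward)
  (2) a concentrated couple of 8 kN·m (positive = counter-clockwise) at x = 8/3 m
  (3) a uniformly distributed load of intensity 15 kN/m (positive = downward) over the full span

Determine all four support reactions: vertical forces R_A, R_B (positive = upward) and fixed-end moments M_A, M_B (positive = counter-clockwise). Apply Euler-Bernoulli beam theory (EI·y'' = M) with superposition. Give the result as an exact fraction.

Load 1 — triangular load w₀=20 kN/m (0→w₀ over full span):
  R_A = 3w₀L/20 = 3·20·8/20 = 24 kN
  M_A = w₀L²/30 = 20·8²/30 = 128/3 kN·m
  R_B = 7w₀L/20 = 7·20·8/20 = 56 kN
  M_B = -w₀L²/20 = -20·8²/20 = -64 kN·m
Load 2 — applied couple M₀=8 kN·m at a=8/3 m (b=L-a=16/3):
  R_A = 6M₀ab/L³ = 6·8·(8/3)·(16/3)/8³ = 4/3 kN
  M_A = M₀b(2a-b)/L² = 8·(16/3)·(2·(8/3)-(16/3))/8² = 0 kN·m
  R_B = -6M₀ab/L³ = -6·8·(8/3)·(16/3)/8³ = -4/3 kN
  M_B = M₀a(2b-a)/L² = 8·(8/3)·(2·(16/3)-(8/3))/8² = 8/3 kN·m
Load 3 — uniform load w=15 kN/m over full span:
  R_A = wL/2 = 15·8/2 = 60 kN
  M_A = wL²/12 = 15·8²/12 = 80 kN·m
  R_B = wL/2 = 15·8/2 = 60 kN
  M_B = -wL²/12 = -15·8²/12 = -80 kN·m
Superposition: R_A = 256/3 kN, M_A = 368/3 kN·m, R_B = 344/3 kN, M_B = -424/3 kN·m

R_A = 256/3 kN, M_A = 368/3 kN·m, R_B = 344/3 kN, M_B = -424/3 kN·m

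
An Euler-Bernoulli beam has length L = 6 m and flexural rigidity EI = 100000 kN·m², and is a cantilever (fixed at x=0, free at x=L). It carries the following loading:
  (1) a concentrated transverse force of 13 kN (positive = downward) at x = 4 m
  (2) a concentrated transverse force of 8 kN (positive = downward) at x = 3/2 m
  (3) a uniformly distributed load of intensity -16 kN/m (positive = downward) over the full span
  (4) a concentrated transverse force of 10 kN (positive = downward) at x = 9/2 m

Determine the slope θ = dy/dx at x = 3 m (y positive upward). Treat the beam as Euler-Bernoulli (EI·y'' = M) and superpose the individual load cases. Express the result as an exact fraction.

θ(3) = 123/40000 rad

Load 1 — point force P=13 kN at a=4 m (b=L-a=2):
  θ_1 = -Px(2a-x)/(2EI)  [x≤a] = -13·3·(2·4-3)/(2·100000) = -39/40000 rad
Load 2 — point force P=8 kN at a=3/2 m (b=L-a=9/2):
  θ_2 = -Pa²/(2EI)  [x>a] = -8·(3/2)²/(2·100000) = -9/100000 rad
Load 3 — uniform load w=-16 kN/m over full span:
  θ_3 = -wx(x²-3Lx+3L²)/(6EI) = -(-16)·3·(3²-3·6·3+3·6²)/(6·100000) = 63/12500 rad
Load 4 — point force P=10 kN at a=9/2 m (b=L-a=3/2):
  θ_4 = -Px(2a-x)/(2EI)  [x≤a] = -10·3·(2·(9/2)-3)/(2·100000) = -9/10000 rad
Superposition: θ = Σ θ_i = 123/40000 rad ≈ 0.003075 rad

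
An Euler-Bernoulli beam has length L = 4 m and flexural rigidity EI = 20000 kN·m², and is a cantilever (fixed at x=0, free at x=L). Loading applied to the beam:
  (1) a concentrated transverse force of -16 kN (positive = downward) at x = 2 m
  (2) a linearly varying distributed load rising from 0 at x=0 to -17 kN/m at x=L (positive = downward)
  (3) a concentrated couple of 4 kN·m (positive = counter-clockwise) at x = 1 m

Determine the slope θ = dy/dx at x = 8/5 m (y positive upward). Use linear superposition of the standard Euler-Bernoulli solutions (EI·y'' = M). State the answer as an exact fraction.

θ(8/5) = 21473/3125000 rad

Load 1 — point force P=-16 kN at a=2 m (b=L-a=2):
  θ_1 = -Px(2a-x)/(2EI)  [x≤a] = -(-16)·(8/5)·(2·2-(8/5))/(2·20000) = 24/15625 rad
Load 2 — triangular load w₀=-17 kN/m (0→w₀ over full span):
  θ_2 = (w₀Lx²/4-w₀L²x/3-w₀x⁴/(24L))/EI = ((-17)·4·(8/5)²/4-(-17)·4²·(8/5)/3-(-17)·(8/5)⁴/(24·4))/20000 = 2006/390625 rad
Load 3 — applied couple M₀=4 kN·m at a=1 m (b=L-a=3):
  θ_3 = M₀a/EI  [x>a] = 4·1/20000 = 1/5000 rad
Superposition: θ = Σ θ_i = 21473/3125000 rad ≈ 0.006871 rad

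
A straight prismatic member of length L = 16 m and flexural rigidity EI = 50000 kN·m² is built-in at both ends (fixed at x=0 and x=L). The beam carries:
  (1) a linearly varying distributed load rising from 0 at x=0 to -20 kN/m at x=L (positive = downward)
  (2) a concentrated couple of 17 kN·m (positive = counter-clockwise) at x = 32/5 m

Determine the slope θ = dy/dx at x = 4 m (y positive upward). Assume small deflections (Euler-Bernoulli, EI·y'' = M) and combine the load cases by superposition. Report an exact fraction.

θ(4) = 3951/625000 rad

Load 1 — triangular load w₀=-20 kN/m (0→w₀ over full span):
  θ_1 = -w₀(2x(L-x)(L-2x)(x+2L)+x²(L-x)²)/(120LEI) = -(-20)·(2·4·(16-4)·(16-2·4)·(4+2·16)+4²·(16-4)²)/(120·16·50000) = 39/6250 rad
Load 2 — applied couple M₀=17 kN·m at a=32/5 m (b=L-a=48/5):
  θ_2 = (R_Ax²/2 - M_Ax)/EI  [x≤a] with R_A=153/100, M_A=51/25 = ((153/100)·4²/2 - (51/25)·4)/50000 = 51/625000 rad
Superposition: θ = Σ θ_i = 3951/625000 rad ≈ 0.006322 rad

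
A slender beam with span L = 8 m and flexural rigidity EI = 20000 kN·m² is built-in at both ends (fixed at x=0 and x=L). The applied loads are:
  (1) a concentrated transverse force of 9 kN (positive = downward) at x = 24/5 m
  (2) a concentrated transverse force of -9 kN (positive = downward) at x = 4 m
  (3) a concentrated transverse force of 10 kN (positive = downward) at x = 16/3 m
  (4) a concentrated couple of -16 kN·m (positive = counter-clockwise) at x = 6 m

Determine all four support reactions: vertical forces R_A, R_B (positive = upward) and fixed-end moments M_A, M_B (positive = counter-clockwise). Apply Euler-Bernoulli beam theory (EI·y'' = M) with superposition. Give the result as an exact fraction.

Load 1 — point force P=9 kN at a=24/5 m (b=L-a=16/5):
  R_A = Pb²(3a+b)/L³ = 9·(16/5)²·(3·(24/5)+(16/5))/8³ = 396/125 kN
  M_A = Pab²/L² = 9·(24/5)·(16/5)²/8² = 864/125 kN·m
  R_B = Pa²(a+3b)/L³ = 9·(24/5)²·((24/5)+3·(16/5))/8³ = 729/125 kN
  M_B = -Pa²b/L² = -9·(24/5)²·(16/5)/8² = -1296/125 kN·m
Load 2 — point force P=-9 kN at a=4 m (b=L-a=4):
  R_A = Pb²(3a+b)/L³ = (-9)·4²·(3·4+4)/8³ = -9/2 kN
  M_A = Pab²/L² = (-9)·4·4²/8² = -9 kN·m
  R_B = Pa²(a+3b)/L³ = (-9)·4²·(4+3·4)/8³ = -9/2 kN
  M_B = -Pa²b/L² = -(-9)·4²·4/8² = 9 kN·m
Load 3 — point force P=10 kN at a=16/3 m (b=L-a=8/3):
  R_A = Pb²(3a+b)/L³ = 10·(8/3)²·(3·(16/3)+(8/3))/8³ = 70/27 kN
  M_A = Pab²/L² = 10·(16/3)·(8/3)²/8² = 160/27 kN·m
  R_B = Pa²(a+3b)/L³ = 10·(16/3)²·((16/3)+3·(8/3))/8³ = 200/27 kN
  M_B = -Pa²b/L² = -10·(16/3)²·(8/3)/8² = -320/27 kN·m
Load 4 — applied couple M₀=-16 kN·m at a=6 m (b=L-a=2):
  R_A = 6M₀ab/L³ = 6·(-16)·6·2/8³ = -9/4 kN
  M_A = M₀b(2a-b)/L² = (-16)·2·(2·6-2)/8² = -5 kN·m
  R_B = -6M₀ab/L³ = -6·(-16)·6·2/8³ = 9/4 kN
  M_B = M₀a(2b-a)/L² = (-16)·6·(2·2-6)/8² = 3 kN·m
Superposition: R_A = -13357/13500 kN, M_A = -3922/3375 kN·m, R_B = 148357/13500 kN, M_B = -34492/3375 kN·m

R_A = -13357/13500 kN, M_A = -3922/3375 kN·m, R_B = 148357/13500 kN, M_B = -34492/3375 kN·m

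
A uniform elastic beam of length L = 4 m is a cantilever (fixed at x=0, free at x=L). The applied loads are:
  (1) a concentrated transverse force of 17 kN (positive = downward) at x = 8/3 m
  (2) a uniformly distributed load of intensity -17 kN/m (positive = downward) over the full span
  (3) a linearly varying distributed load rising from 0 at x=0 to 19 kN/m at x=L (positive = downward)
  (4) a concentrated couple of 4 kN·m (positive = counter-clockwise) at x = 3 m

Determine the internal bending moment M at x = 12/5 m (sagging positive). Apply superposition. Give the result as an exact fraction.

Load 1 — point force P=17 kN at a=8/3 m (b=L-a=4/3):
  M_1 = -P(a-x)  [x≤a] = -17·((8/3)-(12/5)) = -68/15 kN·m
Load 2 — uniform load w=-17 kN/m over full span:
  M_2 = -w(L-x)²/2 = -(-17)·(4-(12/5))²/2 = 544/25 kN·m
Load 3 — triangular load w₀=19 kN/m (0→w₀ over full span):
  M_3 = w₀Lx/2 - w₀L²/3 - w₀x³/(6L) = 19·4·(12/5)/2 - 19·4²/3 - 19·(12/5)³/(6·4) = -7904/375 kN·m
Load 4 — applied couple M₀=4 kN·m at a=3 m (b=L-a=1):
  M_4 = M₀  [x≤a] = 4 = 4 kN·m
Superposition: M = Σ M_i = 56/375 kN·m ≈ 0.149333 kN·m

M(12/5) = 56/375 kN·m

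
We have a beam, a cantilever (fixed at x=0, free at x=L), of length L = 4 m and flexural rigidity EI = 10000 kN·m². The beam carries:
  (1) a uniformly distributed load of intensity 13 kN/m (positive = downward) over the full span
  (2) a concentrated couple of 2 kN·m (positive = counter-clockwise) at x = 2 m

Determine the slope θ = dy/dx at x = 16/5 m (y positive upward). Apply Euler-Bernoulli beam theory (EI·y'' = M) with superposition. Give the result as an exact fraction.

θ(16/5) = -12521/937500 rad

Load 1 — uniform load w=13 kN/m over full span:
  θ_1 = -wx(x²-3Lx+3L²)/(6EI) = -13·(16/5)·((16/5)²-3·4·(16/5)+3·4²)/(6·10000) = -3224/234375 rad
Load 2 — applied couple M₀=2 kN·m at a=2 m (b=L-a=2):
  θ_2 = M₀a/EI  [x>a] = 2·2/10000 = 1/2500 rad
Superposition: θ = Σ θ_i = -12521/937500 rad ≈ -0.013356 rad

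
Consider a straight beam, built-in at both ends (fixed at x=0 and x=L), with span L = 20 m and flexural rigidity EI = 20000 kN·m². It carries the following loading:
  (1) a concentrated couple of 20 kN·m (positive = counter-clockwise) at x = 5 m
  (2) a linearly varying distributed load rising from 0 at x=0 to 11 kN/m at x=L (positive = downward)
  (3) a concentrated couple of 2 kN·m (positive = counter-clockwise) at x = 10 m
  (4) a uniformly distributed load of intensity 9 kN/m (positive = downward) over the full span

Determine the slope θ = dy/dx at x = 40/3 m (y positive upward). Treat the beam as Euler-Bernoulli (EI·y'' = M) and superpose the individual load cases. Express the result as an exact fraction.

θ(40/3) = 3311/97200 rad

Load 1 — applied couple M₀=20 kN·m at a=5 m (b=L-a=15):
  θ_1 = (R_Ax²/2 - M_Ax - M₀(x-a))/EI  [x>a] with R_A=9/8, M_A=-15/4 = ((9/8)·(40/3)²/2 - (-15/4)·(40/3) - 20·((40/3)-5))/20000 = -1/1200 rad
Load 2 — triangular load w₀=11 kN/m (0→w₀ over full span):
  θ_2 = -w₀(2x(L-x)(L-2x)(x+2L)+x²(L-x)²)/(120LEI) = -11·(2·(40/3)·(20-(40/3))·(20-2·(40/3))·((40/3)+2·20)+(40/3)²·(20-(40/3))²)/(120·20·20000) = 77/6075 rad
Load 3 — applied couple M₀=2 kN·m at a=10 m (b=L-a=10):
  θ_3 = (R_Ax²/2 - M_Ax - M₀(x-a))/EI  [x>a] with R_A=3/20, M_A=1/2 = ((3/20)·(40/3)²/2 - (1/2)·(40/3) - 2·((40/3)-10))/20000 = 0 rad
Load 4 — uniform load w=9 kN/m over full span:
  θ_4 = -wx(L-x)(L-2x)/(12EI) = -9·(40/3)·(20-(40/3))·(20-2·(40/3))/(12·20000) = 1/45 rad
Superposition: θ = Σ θ_i = 3311/97200 rad ≈ 0.034064 rad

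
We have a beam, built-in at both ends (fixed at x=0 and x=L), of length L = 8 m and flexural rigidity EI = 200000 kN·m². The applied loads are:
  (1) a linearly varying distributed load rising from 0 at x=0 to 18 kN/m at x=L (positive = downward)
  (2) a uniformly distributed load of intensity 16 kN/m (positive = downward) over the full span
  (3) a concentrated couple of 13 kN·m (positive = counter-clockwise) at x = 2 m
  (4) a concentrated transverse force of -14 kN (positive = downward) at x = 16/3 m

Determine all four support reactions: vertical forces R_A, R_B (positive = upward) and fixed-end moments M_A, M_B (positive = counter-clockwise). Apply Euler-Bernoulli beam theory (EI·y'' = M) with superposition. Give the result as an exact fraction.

Load 1 — triangular load w₀=18 kN/m (0→w₀ over full span):
  R_A = 3w₀L/20 = 3·18·8/20 = 108/5 kN
  M_A = w₀L²/30 = 18·8²/30 = 192/5 kN·m
  R_B = 7w₀L/20 = 7·18·8/20 = 252/5 kN
  M_B = -w₀L²/20 = -18·8²/20 = -288/5 kN·m
Load 2 — uniform load w=16 kN/m over full span:
  R_A = wL/2 = 16·8/2 = 64 kN
  M_A = wL²/12 = 16·8²/12 = 256/3 kN·m
  R_B = wL/2 = 16·8/2 = 64 kN
  M_B = -wL²/12 = -16·8²/12 = -256/3 kN·m
Load 3 — applied couple M₀=13 kN·m at a=2 m (b=L-a=6):
  R_A = 6M₀ab/L³ = 6·13·2·6/8³ = 117/64 kN
  M_A = M₀b(2a-b)/L² = 13·6·(2·2-6)/8² = -39/16 kN·m
  R_B = -6M₀ab/L³ = -6·13·2·6/8³ = -117/64 kN
  M_B = M₀a(2b-a)/L² = 13·2·(2·6-2)/8² = 65/16 kN·m
Load 4 — point force P=-14 kN at a=16/3 m (b=L-a=8/3):
  R_A = Pb²(3a+b)/L³ = (-14)·(8/3)²·(3·(16/3)+(8/3))/8³ = -98/27 kN
  M_A = Pab²/L² = (-14)·(16/3)·(8/3)²/8² = -224/27 kN·m
  R_B = Pa²(a+3b)/L³ = (-14)·(16/3)²·((16/3)+3·(8/3))/8³ = -280/27 kN
  M_B = -Pa²b/L² = -(-14)·(16/3)²·(8/3)/8² = 448/27 kN·m
Superposition: R_A = 724019/8640 kN, M_A = 244079/2160 kN·m, R_B = 883021/8640 kN, M_B = -264121/2160 kN·m

R_A = 724019/8640 kN, M_A = 244079/2160 kN·m, R_B = 883021/8640 kN, M_B = -264121/2160 kN·m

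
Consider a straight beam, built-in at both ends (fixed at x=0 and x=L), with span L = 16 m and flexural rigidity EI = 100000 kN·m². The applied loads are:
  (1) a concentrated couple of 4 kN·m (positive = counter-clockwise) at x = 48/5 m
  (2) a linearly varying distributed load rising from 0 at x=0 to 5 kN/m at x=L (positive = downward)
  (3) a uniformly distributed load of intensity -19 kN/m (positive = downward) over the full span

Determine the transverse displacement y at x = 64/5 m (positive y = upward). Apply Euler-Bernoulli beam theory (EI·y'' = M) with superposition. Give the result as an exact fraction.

Load 1 — applied couple M₀=4 kN·m at a=48/5 m (b=L-a=32/5):
  y_1 = (R_Ax³/6 - M_Ax²/2 - M₀(x-a)²/2)/EI  [x>a] with R_A=9/25, M_A=32/25 = ((9/25)·(64/5)³/6 - (32/25)·(64/5)²/2 - 4·((64/5)-(48/5))²/2)/100000 = 48/9765625 m
Load 2 — triangular load w₀=5 kN/m (0→w₀ over full span):
  y_2 = -w₀x²(L-x)²(x+2L)/(120LEI) = -5·(64/5)²·(16-(64/5))²·((64/5)+2·16)/(120·16·100000) = -57344/29296875 m
Load 3 — uniform load w=-19 kN/m over full span:
  y_3 = -wx²(L-x)²/(24EI) = -(-19)·(64/5)²·(16-(64/5))²/(24·100000) = 77824/5859375 m
Superposition: y = Σ y_i = 22128/1953125 m ≈ 0.011330 m

y(64/5) = 22128/1953125 m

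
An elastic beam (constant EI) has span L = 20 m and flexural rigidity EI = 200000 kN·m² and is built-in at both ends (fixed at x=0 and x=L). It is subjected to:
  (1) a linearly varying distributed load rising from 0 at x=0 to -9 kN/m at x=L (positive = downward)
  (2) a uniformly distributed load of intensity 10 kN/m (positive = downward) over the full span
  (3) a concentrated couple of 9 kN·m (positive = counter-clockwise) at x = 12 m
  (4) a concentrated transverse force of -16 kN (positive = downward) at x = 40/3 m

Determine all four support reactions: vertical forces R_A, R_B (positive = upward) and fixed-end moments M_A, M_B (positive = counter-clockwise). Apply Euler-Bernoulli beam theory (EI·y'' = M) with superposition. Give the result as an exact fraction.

R_A = 234562/3375 kN, M_A = 129944/675 kN·m, R_B = 82688/3375 kN, M_B = -70771/675 kN·m

Load 1 — triangular load w₀=-9 kN/m (0→w₀ over full span):
  R_A = 3w₀L/20 = 3·(-9)·20/20 = -27 kN
  M_A = w₀L²/30 = (-9)·20²/30 = -120 kN·m
  R_B = 7w₀L/20 = 7·(-9)·20/20 = -63 kN
  M_B = -w₀L²/20 = -(-9)·20²/20 = 180 kN·m
Load 2 — uniform load w=10 kN/m over full span:
  R_A = wL/2 = 10·20/2 = 100 kN
  M_A = wL²/12 = 10·20²/12 = 1000/3 kN·m
  R_B = wL/2 = 10·20/2 = 100 kN
  M_B = -wL²/12 = -10·20²/12 = -1000/3 kN·m
Load 3 — applied couple M₀=9 kN·m at a=12 m (b=L-a=8):
  R_A = 6M₀ab/L³ = 6·9·12·8/20³ = 81/125 kN
  M_A = M₀b(2a-b)/L² = 9·8·(2·12-8)/20² = 72/25 kN·m
  R_B = -6M₀ab/L³ = -6·9·12·8/20³ = -81/125 kN
  M_B = M₀a(2b-a)/L² = 9·12·(2·8-12)/20² = 27/25 kN·m
Load 4 — point force P=-16 kN at a=40/3 m (b=L-a=20/3):
  R_A = Pb²(3a+b)/L³ = (-16)·(20/3)²·(3·(40/3)+(20/3))/20³ = -112/27 kN
  M_A = Pab²/L² = (-16)·(40/3)·(20/3)²/20² = -640/27 kN·m
  R_B = Pa²(a+3b)/L³ = (-16)·(40/3)²·((40/3)+3·(20/3))/20³ = -320/27 kN
  M_B = -Pa²b/L² = -(-16)·(40/3)²·(20/3)/20² = 1280/27 kN·m
Superposition: R_A = 234562/3375 kN, M_A = 129944/675 kN·m, R_B = 82688/3375 kN, M_B = -70771/675 kN·m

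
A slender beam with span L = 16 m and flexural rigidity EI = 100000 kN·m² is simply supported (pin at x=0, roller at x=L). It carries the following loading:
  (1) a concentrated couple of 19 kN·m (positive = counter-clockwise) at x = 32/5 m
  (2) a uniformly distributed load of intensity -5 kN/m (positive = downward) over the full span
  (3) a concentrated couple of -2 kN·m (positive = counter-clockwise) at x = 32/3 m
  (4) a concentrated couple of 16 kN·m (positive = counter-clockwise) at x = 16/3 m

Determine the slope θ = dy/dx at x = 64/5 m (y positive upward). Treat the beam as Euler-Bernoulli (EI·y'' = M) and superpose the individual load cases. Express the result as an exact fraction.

θ(64/5) = -10151/1406250 rad

Load 1 — applied couple M₀=19 kN·m at a=32/5 m (b=L-a=48/5):
  θ_1 = (M₀x²/(2L)-M₀(x-a)+C₁)/EI  [x>a] with C₁=M₀(3b²-L²)/(6L)=304/75 = (19·(64/5)²/(2·16)-19·((64/5)-(32/5))+(304/75))/100000 = -19/93750 rad
Load 2 — uniform load w=-5 kN/m over full span:
  θ_2 = -w(L³-6Lx²+4x³)/(24EI) = -(-5)·(16³-6·16·(64/5)²+4·(64/5)³)/(24·100000) = -528/78125 rad
Load 3 — applied couple M₀=-2 kN·m at a=32/3 m (b=L-a=16/3):
  θ_3 = (M₀x²/(2L)-M₀(x-a)+C₁)/EI  [x>a] with C₁=M₀(3b²-L²)/(6L)=32/9 = ((-2)·(64/5)²/(2·16)-(-2)·((64/5)-(32/3))+(32/9))/100000 = -17/703125 rad
Load 4 — applied couple M₀=16 kN·m at a=16/3 m (b=L-a=32/3):
  θ_4 = (M₀x²/(2L)-M₀(x-a)+C₁)/EI  [x>a] with C₁=M₀(3b²-L²)/(6L)=128/9 = (16·(64/5)²/(2·16)-16·((64/5)-(16/3))+(128/9))/100000 = -164/703125 rad
Superposition: θ = Σ θ_i = -10151/1406250 rad ≈ -0.007218 rad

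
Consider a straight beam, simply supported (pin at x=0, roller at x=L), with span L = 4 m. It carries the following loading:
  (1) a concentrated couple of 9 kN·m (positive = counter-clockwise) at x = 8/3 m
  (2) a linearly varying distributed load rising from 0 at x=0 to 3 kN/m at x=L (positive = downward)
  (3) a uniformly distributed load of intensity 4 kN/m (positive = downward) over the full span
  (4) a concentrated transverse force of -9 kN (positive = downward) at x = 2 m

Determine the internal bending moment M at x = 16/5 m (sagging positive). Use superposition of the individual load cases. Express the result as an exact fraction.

Load 1 — applied couple M₀=9 kN·m at a=8/3 m (b=L-a=4/3):
  M_1 = M₀x/L - M₀  [x>a] = 9·(16/5)/4 - 9 = -9/5 kN·m
Load 2 — triangular load w₀=3 kN/m (0→w₀ over full span):
  M_2 = w₀Lx/6 - w₀x³/(6L) = 3·4·(16/5)/6 - 3·(16/5)³/(6·4) = 288/125 kN·m
Load 3 — uniform load w=4 kN/m over full span:
  M_3 = wx(L-x)/2 = 4·(16/5)·(4-(16/5))/2 = 128/25 kN·m
Load 4 — point force P=-9 kN at a=2 m (b=L-a=2):
  M_4 = Pa(L-x)/L  [x>a] = (-9)·2·(4-(16/5))/4 = -18/5 kN·m
Superposition: M = Σ M_i = 253/125 kN·m ≈ 2.024000 kN·m

M(16/5) = 253/125 kN·m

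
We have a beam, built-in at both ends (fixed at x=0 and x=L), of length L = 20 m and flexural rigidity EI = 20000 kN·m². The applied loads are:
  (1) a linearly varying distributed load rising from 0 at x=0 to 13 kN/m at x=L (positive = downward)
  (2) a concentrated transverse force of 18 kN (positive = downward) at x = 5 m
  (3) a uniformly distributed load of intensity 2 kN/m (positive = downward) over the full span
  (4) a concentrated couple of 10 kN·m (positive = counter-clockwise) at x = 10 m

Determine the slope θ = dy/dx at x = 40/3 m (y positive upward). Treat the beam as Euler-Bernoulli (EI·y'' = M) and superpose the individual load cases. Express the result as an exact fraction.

Load 1 — triangular load w₀=13 kN/m (0→w₀ over full span):
  θ_1 = -w₀(2x(L-x)(L-2x)(x+2L)+x²(L-x)²)/(120LEI) = -13·(2·(40/3)·(20-(40/3))·(20-2·(40/3))·((40/3)+2·20)+(40/3)²·(20-(40/3))²)/(120·20·20000) = 91/6075 rad
Load 2 — point force P=18 kN at a=5 m (b=L-a=15):
  θ_2 = Pa²(L-x)(2bL-(3b+a)(L-x))/(2L³EI)  [x>a] = 18·5²·(20-(40/3))·(2·15·20-(3·15+5)·(20-(40/3)))/(2·20³·20000) = 1/400 rad
Load 3 — uniform load w=2 kN/m over full span:
  θ_3 = -wx(L-x)(L-2x)/(12EI) = -2·(40/3)·(20-(40/3))·(20-2·(40/3))/(12·20000) = 2/405 rad
Load 4 — applied couple M₀=10 kN·m at a=10 m (b=L-a=10):
  θ_4 = (R_Ax²/2 - M_Ax - M₀(x-a))/EI  [x>a] with R_A=3/4, M_A=5/2 = ((3/4)·(40/3)²/2 - (5/2)·(40/3) - 10·((40/3)-10))/20000 = 0 rad
Superposition: θ = Σ θ_i = 2179/97200 rad ≈ 0.022418 rad

θ(40/3) = 2179/97200 rad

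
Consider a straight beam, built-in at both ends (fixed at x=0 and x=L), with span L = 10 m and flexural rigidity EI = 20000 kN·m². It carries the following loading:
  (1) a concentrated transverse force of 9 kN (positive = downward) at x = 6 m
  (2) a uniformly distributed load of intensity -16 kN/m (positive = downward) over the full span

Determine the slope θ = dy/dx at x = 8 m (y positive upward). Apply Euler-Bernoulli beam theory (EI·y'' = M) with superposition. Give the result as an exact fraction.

Load 1 — point force P=9 kN at a=6 m (b=L-a=4):
  θ_1 = Pa²(L-x)(2bL-(3b+a)(L-x))/(2L³EI)  [x>a] = 9·6²·(10-8)·(2·4·10-(3·4+6)·(10-8))/(2·10³·20000) = 891/1250000 rad
Load 2 — uniform load w=-16 kN/m over full span:
  θ_2 = -wx(L-x)(L-2x)/(12EI) = -(-16)·8·(10-8)·(10-2·8)/(12·20000) = -4/625 rad
Superposition: θ = Σ θ_i = -7109/1250000 rad ≈ -0.005687 rad

θ(8) = -7109/1250000 rad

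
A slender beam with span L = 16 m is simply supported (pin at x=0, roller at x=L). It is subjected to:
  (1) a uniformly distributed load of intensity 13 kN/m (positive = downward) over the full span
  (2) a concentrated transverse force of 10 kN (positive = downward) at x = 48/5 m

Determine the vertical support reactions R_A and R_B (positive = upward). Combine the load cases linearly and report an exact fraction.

R_A = 108 kN, R_B = 110 kN

Load 1 — uniform load w=13 kN/m over full span:
  R_A = wL/2 = 13·16/2 = 104 kN
  R_B = wL/2 = 13·16/2 = 104 kN
Load 2 — point force P=10 kN at a=48/5 m (b=L-a=32/5):
  R_A = Pb/L = 10·(32/5)/16 = 4 kN
  R_B = Pa/L = 10·(48/5)/16 = 6 kN
Superposition: R_A = 108 kN, R_B = 110 kN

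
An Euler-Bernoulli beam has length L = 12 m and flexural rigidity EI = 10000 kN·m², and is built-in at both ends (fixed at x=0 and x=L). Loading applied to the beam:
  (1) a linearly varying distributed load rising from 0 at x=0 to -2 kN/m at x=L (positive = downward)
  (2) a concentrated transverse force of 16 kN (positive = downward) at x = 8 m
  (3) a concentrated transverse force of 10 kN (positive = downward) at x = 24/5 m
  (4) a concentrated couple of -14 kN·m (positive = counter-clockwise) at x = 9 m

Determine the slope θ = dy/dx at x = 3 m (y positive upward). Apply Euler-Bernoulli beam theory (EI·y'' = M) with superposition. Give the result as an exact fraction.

θ(3) = -21039/8000000 rad

Load 1 — triangular load w₀=-2 kN/m (0→w₀ over full span):
  θ_1 = -w₀(2x(L-x)(L-2x)(x+2L)+x²(L-x)²)/(120LEI) = -(-2)·(2·3·(12-3)·(12-2·3)·(3+2·12)+3²·(12-3)²)/(120·12·10000) = 1053/800000 rad
Load 2 — point force P=16 kN at a=8 m (b=L-a=4):
  θ_2 = -Pb²x(2aL-(3a+b)x)/(2L³EI)  [x≤a] = -16·4²·3·(2·8·12-(3·8+4)·3)/(2·12³·10000) = -3/1250 rad
Load 3 — point force P=10 kN at a=24/5 m (b=L-a=36/5):
  θ_3 = -Pb²x(2aL-(3a+b)x)/(2L³EI)  [x≤a] = -10·(36/5)²·3·(2·(24/5)·12-(3·(24/5)+(36/5))·3)/(2·12³·10000) = -567/250000 rad
Load 4 — applied couple M₀=-14 kN·m at a=9 m (b=L-a=3):
  θ_4 = (R_Ax²/2 - M_Ax)/EI  [x≤a] with R_A=-21/16, M_A=-35/8 = ((-21/16)·3²/2 - (-35/8)·3)/10000 = 231/320000 rad
Superposition: θ = Σ θ_i = -21039/8000000 rad ≈ -0.002630 rad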